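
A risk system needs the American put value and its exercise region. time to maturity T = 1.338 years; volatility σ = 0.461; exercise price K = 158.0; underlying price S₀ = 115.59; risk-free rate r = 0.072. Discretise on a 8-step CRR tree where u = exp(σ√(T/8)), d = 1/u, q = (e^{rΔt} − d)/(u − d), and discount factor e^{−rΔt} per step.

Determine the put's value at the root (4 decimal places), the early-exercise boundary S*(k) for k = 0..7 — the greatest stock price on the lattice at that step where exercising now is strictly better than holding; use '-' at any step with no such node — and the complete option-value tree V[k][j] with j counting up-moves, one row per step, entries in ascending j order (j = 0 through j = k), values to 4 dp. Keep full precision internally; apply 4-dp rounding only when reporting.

price = 47.6071
boundary = - 95.7287 79.2800 95.7287 79.2800 95.7287 115.5900 95.7287
tree:
47.6071
62.2713 33.2217
78.7200 46.3031 20.1581
92.3423 62.2713 30.5003 9.6774
103.6240 78.7200 44.5514 16.3387 2.8442
112.9672 92.3423 62.2713 26.8443 5.5890 0.0000
120.7050 103.6240 78.7200 42.4100 10.9828 0.0000 0.0000
127.1132 112.9672 92.3423 62.2713 21.5820 0.0000 0.0000 0.0000
132.4203 120.7050 103.6240 78.7200 42.4100 0.0000 0.0000 0.0000 0.0000

Δt=0.16725  u=1.20748  d=0.82817  q=0.48495  discount=0.98803
step 8 (expiry): payoffs max(K−S,0) = 132.4203 120.7050 103.6240 78.7200 42.4100 0.0000 0.0000 0.0000 0.0000
step 7: (k=7,j=0): S=30.8868, (K−S)⁺=127.1132, hold=125.2220 ⇒ V=127.1132 exercise | (k=7,j=1): S=45.0328, (K−S)⁺=112.9672, hold=111.0759 ⇒ V=112.9672 exercise | (k=7,j=2): S=65.6577, (K−S)⁺=92.3423, hold=90.4511 ⇒ V=92.3423 exercise | (k=7,j=3): S=95.7287, (K−S)⁺=62.2713, hold=60.3801 ⇒ V=62.2713 exercise | (k=7,j=4): S=139.5721, (K−S)⁺=18.4279, hold=21.5820 ⇒ V=21.5820 continue | (k=7,j=5): S=203.4955, (K−S)⁺=0.0000, hold=0.0000 ⇒ V=0.0000 continue | (k=7,j=6): S=296.6957, (K−S)⁺=0.0000, hold=0.0000 ⇒ V=0.0000 continue | (k=7,j=7): S=432.5812, (K−S)⁺=0.0000, hold=0.0000 ⇒ V=0.0000 continue  boundary S*=95.7287
step 6: (k=6,j=0): S=37.2950, (K−S)⁺=120.7050, hold=118.8137 ⇒ V=120.7050 exercise | (k=6,j=1): S=54.3760, (K−S)⁺=103.6240, hold=101.7327 ⇒ V=103.6240 exercise | (k=6,j=2): S=79.2800, (K−S)⁺=78.7200, hold=76.8287 ⇒ V=78.7200 exercise | (k=6,j=3): S=115.5900, (K−S)⁺=42.4100, hold=42.0300 ⇒ V=42.4100 exercise | (k=6,j=4): S=168.5298, (K−S)⁺=0.0000, hold=10.9828 ⇒ V=10.9828 continue | (k=6,j=5): S=245.7158, (K−S)⁺=0.0000, hold=0.0000 ⇒ V=0.0000 continue | (k=6,j=6): S=358.2527, (K−S)⁺=0.0000, hold=0.0000 ⇒ V=0.0000 continue  boundary S*=115.5900
step 5: (k=5,j=0): S=45.0328, (K−S)⁺=112.9672, hold=111.0759 ⇒ V=112.9672 exercise | (k=5,j=1): S=65.6577, (K−S)⁺=92.3423, hold=90.4511 ⇒ V=92.3423 exercise | (k=5,j=2): S=95.7287, (K−S)⁺=62.2713, hold=60.3801 ⇒ V=62.2713 exercise | (k=5,j=3): S=139.5721, (K−S)⁺=18.4279, hold=26.8443 ⇒ V=26.8443 continue | (k=5,j=4): S=203.4955, (K−S)⁺=0.0000, hold=5.5890 ⇒ V=5.5890 continue | (k=5,j=5): S=296.6957, (K−S)⁺=0.0000, hold=0.0000 ⇒ V=0.0000 continue  boundary S*=95.7287
step 4: (k=4,j=0): S=54.3760, (K−S)⁺=103.6240, hold=101.7327 ⇒ V=103.6240 exercise | (k=4,j=1): S=79.2800, (K−S)⁺=78.7200, hold=76.8287 ⇒ V=78.7200 exercise | (k=4,j=2): S=115.5900, (K−S)⁺=42.4100, hold=44.5514 ⇒ V=44.5514 continue | (k=4,j=3): S=168.5298, (K−S)⁺=0.0000, hold=16.3387 ⇒ V=16.3387 continue | (k=4,j=4): S=245.7158, (K−S)⁺=0.0000, hold=2.8442 ⇒ V=2.8442 continue  boundary S*=79.2800
step 3: (k=3,j=0): S=65.6577, (K−S)⁺=92.3423, hold=90.4511 ⇒ V=92.3423 exercise | (k=3,j=1): S=95.7287, (K−S)⁺=62.2713, hold=61.4061 ⇒ V=62.2713 exercise | (k=3,j=2): S=139.5721, (K−S)⁺=18.4279, hold=30.5003 ⇒ V=30.5003 continue | (k=3,j=3): S=203.4955, (K−S)⁺=0.0000, hold=9.6774 ⇒ V=9.6774 continue  boundary S*=95.7287
step 2: (k=2,j=0): S=79.2800, (K−S)⁺=78.7200, hold=76.8287 ⇒ V=78.7200 exercise | (k=2,j=1): S=115.5900, (K−S)⁺=42.4100, hold=46.3031 ⇒ V=46.3031 continue | (k=2,j=2): S=168.5298, (K−S)⁺=0.0000, hold=20.1581 ⇒ V=20.1581 continue  boundary S*=79.2800
step 1: (k=1,j=0): S=95.7287, (K−S)⁺=62.2713, hold=62.2455 ⇒ V=62.2713 exercise | (k=1,j=1): S=139.5721, (K−S)⁺=18.4279, hold=33.2217 ⇒ V=33.2217 continue  boundary S*=95.7287
step 0: (k=0,j=0): S=115.5900, (K−S)⁺=42.4100, hold=47.6071 ⇒ V=47.6071 continue  boundary S*=-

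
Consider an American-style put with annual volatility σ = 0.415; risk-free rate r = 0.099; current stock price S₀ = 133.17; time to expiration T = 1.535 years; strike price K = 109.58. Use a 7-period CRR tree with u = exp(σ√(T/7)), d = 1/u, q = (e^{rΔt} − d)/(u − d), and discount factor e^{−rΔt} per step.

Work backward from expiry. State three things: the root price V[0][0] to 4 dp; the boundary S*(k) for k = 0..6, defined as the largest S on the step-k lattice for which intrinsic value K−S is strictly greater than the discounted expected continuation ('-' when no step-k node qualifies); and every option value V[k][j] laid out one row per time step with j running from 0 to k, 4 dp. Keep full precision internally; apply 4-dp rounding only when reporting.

Δt=0.21929, u=1.21450, d=0.82338, q=0.50768, disc=e^(-rΔt)=0.97852
k=7 terminal: V=max(K-S,0) → 75.4125 59.1823 35.2423 0.0000 0.0000 0.0000 0.0000 0.0000
k=6: j=0 S=41.4966 intr=68.0834 cont=65.7302 V=68.0834[EX]; j=1 S=61.2083 intr=48.3717 cont=46.0185 V=48.3717[EX]; j=2 S=90.2835 intr=19.2965 cont=16.9779 V=19.2965[EX]; j=3 S=133.1700 intr=0.0000 cont=0.0000 V=0.0000[hold]; j=4 S=196.4285 intr=0.0000 cont=0.0000 V=0.0000[hold]; j=5 S=289.7361 intr=0.0000 cont=0.0000 V=0.0000[hold]; j=6 S=427.3667 intr=0.0000 cont=0.0000 V=0.0000[hold]  S*(6)=90.2835
k=5: j=0 S=50.3977 intr=59.1823 cont=56.8290 V=59.1823[EX]; j=1 S=74.3377 intr=35.2423 cont=32.8890 V=35.2423[EX]; j=2 S=109.6497 intr=0.0000 cont=9.2960 V=9.2960[hold]; j=3 S=161.7355 intr=0.0000 cont=0.0000 V=0.0000[hold]; j=4 S=238.5633 intr=0.0000 cont=0.0000 V=0.0000[hold]; j=5 S=351.8857 intr=0.0000 cont=0.0000 V=0.0000[hold]  S*(5)=74.3377
k=4: j=0 S=61.2083 intr=48.3717 cont=46.0185 V=48.3717[EX]; j=1 S=90.2835 intr=19.2965 cont=21.5959 V=21.5959[hold]; j=2 S=133.1700 intr=0.0000 cont=4.4783 V=4.4783[hold]; j=3 S=196.4285 intr=0.0000 cont=0.0000 V=0.0000[hold]; j=4 S=289.7361 intr=0.0000 cont=0.0000 V=0.0000[hold]  S*(4)=61.2083
k=3: j=0 S=74.3377 intr=35.2423 cont=34.0313 V=35.2423[EX]; j=1 S=109.6497 intr=0.0000 cont=12.6285 V=12.6285[hold]; j=2 S=161.7355 intr=0.0000 cont=2.1574 V=2.1574[hold]; j=3 S=238.5633 intr=0.0000 cont=0.0000 V=0.0000[hold]  S*(3)=74.3377
k=2: j=0 S=90.2835 intr=19.2965 cont=23.2514 V=23.2514[hold]; j=1 S=133.1700 intr=0.0000 cont=7.1555 V=7.1555[hold]; j=2 S=196.4285 intr=0.0000 cont=1.0393 V=1.0393[hold]  S*(2)=-
k=1: j=0 S=109.6497 intr=0.0000 cont=14.7560 V=14.7560[hold]; j=1 S=161.7355 intr=0.0000 cont=3.9635 V=3.9635[hold]  S*(1)=-
k=0: j=0 S=133.1700 intr=0.0000 cont=9.0776 V=9.0776[hold]  S*(0)=-

price = 9.0776
boundary = - - - 74.3377 61.2083 74.3377 90.2835
tree:
9.0776
14.7560 3.9635
23.2514 7.1555 1.0393
35.2423 12.6285 2.1574 0.0000
48.3717 21.5959 4.4783 0.0000 0.0000
59.1823 35.2423 9.2960 0.0000 0.0000 0.0000
68.0834 48.3717 19.2965 0.0000 0.0000 0.0000 0.0000
75.4125 59.1823 35.2423 0.0000 0.0000 0.0000 0.0000 0.0000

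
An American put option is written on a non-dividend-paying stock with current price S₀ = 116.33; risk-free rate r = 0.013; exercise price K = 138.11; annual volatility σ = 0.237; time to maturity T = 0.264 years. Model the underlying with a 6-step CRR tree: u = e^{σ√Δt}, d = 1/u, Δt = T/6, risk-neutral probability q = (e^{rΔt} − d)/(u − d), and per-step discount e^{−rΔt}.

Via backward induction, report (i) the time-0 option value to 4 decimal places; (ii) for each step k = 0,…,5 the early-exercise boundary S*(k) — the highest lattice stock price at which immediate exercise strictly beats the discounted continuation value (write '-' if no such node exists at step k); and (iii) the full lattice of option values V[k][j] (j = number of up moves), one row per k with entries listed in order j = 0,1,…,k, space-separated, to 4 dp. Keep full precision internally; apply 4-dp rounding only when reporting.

price = 22.1127
boundary = - 110.6882 105.3201 110.6882 116.3300 122.2593
tree:
22.1127
27.4218 16.6855
32.7899 21.8588 11.3917
37.8978 27.4218 16.1706 6.4968
42.7579 32.7899 21.7800 10.4281 2.4666
47.3822 37.8978 27.4218 15.8507 4.8710 0.0000
51.7824 42.7579 32.7899 21.7800 9.6191 0.0000 0.0000

Δt=0.04400  u=1.05097  d=0.95150  q=0.49333  discount=0.99943
step 6 (expiry): payoffs max(K−S,0) = 51.7824 42.7579 32.7899 21.7800 9.6191 0.0000 0.0000
step 5: (k=5,j=0): S=90.7278, (K−S)⁺=47.3822, hold=47.3033 ⇒ V=47.3822 exercise | (k=5,j=1): S=100.2122, (K−S)⁺=37.8978, hold=37.8188 ⇒ V=37.8978 exercise | (k=5,j=2): S=110.6882, (K−S)⁺=27.4218, hold=27.3428 ⇒ V=27.4218 exercise | (k=5,j=3): S=122.2593, (K−S)⁺=15.8507, hold=15.7717 ⇒ V=15.8507 exercise | (k=5,j=4): S=135.0401, (K−S)⁺=3.0699, hold=4.8710 ⇒ V=4.8710 continue | (k=5,j=5): S=149.1569, (K−S)⁺=0.0000, hold=0.0000 ⇒ V=0.0000 continue  boundary S*=122.2593
step 4: (k=4,j=0): S=95.3521, (K−S)⁺=42.7579, hold=42.6789 ⇒ V=42.7579 exercise | (k=4,j=1): S=105.3201, (K−S)⁺=32.7899, hold=32.7110 ⇒ V=32.7899 exercise | (k=4,j=2): S=116.3300, (K−S)⁺=21.7800, hold=21.7010 ⇒ V=21.7800 exercise | (k=4,j=3): S=128.4909, (K−S)⁺=9.6191, hold=10.4281 ⇒ V=10.4281 continue | (k=4,j=4): S=141.9231, (K−S)⁺=0.0000, hold=2.4666 ⇒ V=2.4666 continue  boundary S*=116.3300
step 3: (k=3,j=0): S=100.2122, (K−S)⁺=37.8978, hold=37.8188 ⇒ V=37.8978 exercise | (k=3,j=1): S=110.6882, (K−S)⁺=27.4218, hold=27.3428 ⇒ V=27.4218 exercise | (k=3,j=2): S=122.2593, (K−S)⁺=15.8507, hold=16.1706 ⇒ V=16.1706 continue | (k=3,j=3): S=135.0401, (K−S)⁺=3.0699, hold=6.4968 ⇒ V=6.4968 continue  boundary S*=110.6882
step 2: (k=2,j=0): S=105.3201, (K−S)⁺=32.7899, hold=32.7110 ⇒ V=32.7899 exercise | (k=2,j=1): S=116.3300, (K−S)⁺=21.7800, hold=21.8588 ⇒ V=21.8588 continue | (k=2,j=2): S=128.4909, (K−S)⁺=9.6191, hold=11.3917 ⇒ V=11.3917 continue  boundary S*=105.3201
step 1: (k=1,j=0): S=110.6882, (K−S)⁺=27.4218, hold=27.3816 ⇒ V=27.4218 exercise | (k=1,j=1): S=122.2593, (K−S)⁺=15.8507, hold=16.6855 ⇒ V=16.6855 continue  boundary S*=110.6882
step 0: (k=0,j=0): S=116.3300, (K−S)⁺=21.7800, hold=22.1127 ⇒ V=22.1127 continue  boundary S*=-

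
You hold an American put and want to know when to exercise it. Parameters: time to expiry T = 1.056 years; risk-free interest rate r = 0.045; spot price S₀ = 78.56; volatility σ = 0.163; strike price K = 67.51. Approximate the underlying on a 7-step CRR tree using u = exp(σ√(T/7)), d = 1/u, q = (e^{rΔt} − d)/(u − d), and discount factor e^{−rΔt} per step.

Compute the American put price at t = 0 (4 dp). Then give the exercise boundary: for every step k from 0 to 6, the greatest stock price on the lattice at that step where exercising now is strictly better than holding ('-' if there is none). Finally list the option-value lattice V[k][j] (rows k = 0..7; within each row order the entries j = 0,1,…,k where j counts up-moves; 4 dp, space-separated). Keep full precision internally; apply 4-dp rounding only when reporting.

Δt=0.15086, u=1.06536, d=0.93865, q=0.53794, disc=e^(-rΔt)=0.99323
k=7 terminal: V=max(K-S,0) → 17.0745 10.2665 2.5395 0.0000 0.0000 0.0000 0.0000 0.0000
k=6: j=0 S=53.7318 intr=13.7782 cont=13.3215 V=13.7782[EX]; j=1 S=60.9847 intr=6.5253 cont=6.0685 V=6.5253[EX]; j=2 S=69.2168 intr=0.0000 cont=1.1655 V=1.1655[hold]; j=3 S=78.5600 intr=0.0000 cont=0.0000 V=0.0000[hold]; j=4 S=89.1644 intr=0.0000 cont=0.0000 V=0.0000[hold]; j=5 S=101.2003 intr=0.0000 cont=0.0000 V=0.0000[hold]; j=6 S=114.8608 intr=0.0000 cont=0.0000 V=0.0000[hold]  S*(6)=60.9847
k=5: j=0 S=57.2435 intr=10.2665 cont=9.8098 V=10.2665[EX]; j=1 S=64.9705 intr=2.5395 cont=3.6174 V=3.6174[hold]; j=2 S=73.7406 intr=0.0000 cont=0.5349 V=0.5349[hold]; j=3 S=83.6944 intr=0.0000 cont=0.0000 V=0.0000[hold]; j=4 S=94.9919 intr=0.0000 cont=0.0000 V=0.0000[hold]; j=5 S=107.8144 intr=0.0000 cont=0.0000 V=0.0000[hold]  S*(5)=57.2435
k=4: j=0 S=60.9847 intr=6.5253 cont=6.6444 V=6.6444[hold]; j=1 S=69.2168 intr=0.0000 cont=1.9459 V=1.9459[hold]; j=2 S=78.5600 intr=0.0000 cont=0.2455 V=0.2455[hold]; j=3 S=89.1644 intr=0.0000 cont=0.0000 V=0.0000[hold]; j=4 S=101.2003 intr=0.0000 cont=0.0000 V=0.0000[hold]  S*(4)=-
k=3: j=0 S=64.9705 intr=2.5395 cont=4.0891 V=4.0891[hold]; j=1 S=73.7406 intr=0.0000 cont=1.0242 V=1.0242[hold]; j=2 S=83.6944 intr=0.0000 cont=0.1127 V=0.1127[hold]; j=3 S=94.9919 intr=0.0000 cont=0.0000 V=0.0000[hold]  S*(3)=-
k=2: j=0 S=69.2168 intr=0.0000 cont=2.4239 V=2.4239[hold]; j=1 S=78.5600 intr=0.0000 cont=0.5302 V=0.5302[hold]; j=2 S=89.1644 intr=0.0000 cont=0.0517 V=0.0517[hold]  S*(2)=-
k=1: j=0 S=73.7406 intr=0.0000 cont=1.3957 V=1.3957[hold]; j=1 S=83.6944 intr=0.0000 cont=0.2710 V=0.2710[hold]  S*(1)=-
k=0: j=0 S=78.5600 intr=0.0000 cont=0.7853 V=0.7853[hold]  S*(0)=-

price = 0.7853
boundary = - - - - - 57.2435 60.9847
tree:
0.7853
1.3957 0.2710
2.4239 0.5302 0.0517
4.0891 1.0242 0.1127 0.0000
6.6444 1.9459 0.2455 0.0000 0.0000
10.2665 3.6174 0.5349 0.0000 0.0000 0.0000
13.7782 6.5253 1.1655 0.0000 0.0000 0.0000 0.0000
17.0745 10.2665 2.5395 0.0000 0.0000 0.0000 0.0000 0.0000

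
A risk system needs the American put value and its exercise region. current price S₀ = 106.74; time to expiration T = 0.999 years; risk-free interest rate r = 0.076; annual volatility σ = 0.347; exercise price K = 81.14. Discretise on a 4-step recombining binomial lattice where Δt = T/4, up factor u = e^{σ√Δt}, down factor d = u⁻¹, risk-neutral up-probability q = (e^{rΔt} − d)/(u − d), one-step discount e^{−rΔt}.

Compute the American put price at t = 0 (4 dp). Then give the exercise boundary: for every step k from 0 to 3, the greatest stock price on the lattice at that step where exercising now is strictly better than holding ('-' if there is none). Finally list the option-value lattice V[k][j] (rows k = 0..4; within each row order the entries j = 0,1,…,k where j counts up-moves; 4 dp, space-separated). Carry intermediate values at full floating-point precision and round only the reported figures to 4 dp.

price = 2.8872
boundary = - - - 63.4439
tree:
2.8872
5.3715 0.6249
9.8450 1.3043 0.0000
17.6961 2.7224 0.0000 0.0000
27.7970 5.6825 0.0000 0.0000 0.0000

Δt=0.24975  u=1.18936  d=0.84079  q=0.51173  discount=0.98120
step 4 (expiry): payoffs max(K−S,0) = 27.7970 5.6825 0.0000 0.0000 0.0000
step 3: (k=3,j=0): S=63.4439, (K−S)⁺=17.6961, hold=16.1705 ⇒ V=17.6961 exercise | (k=3,j=1): S=89.7459, (K−S)⁺=0.0000, hold=2.7224 ⇒ V=2.7224 continue | (k=3,j=2): S=126.9520, (K−S)⁺=0.0000, hold=0.0000 ⇒ V=0.0000 continue | (k=3,j=3): S=179.5827, (K−S)⁺=0.0000, hold=0.0000 ⇒ V=0.0000 continue  boundary S*=63.4439
step 2: (k=2,j=0): S=75.4575, (K−S)⁺=5.6825, hold=9.8450 ⇒ V=9.8450 continue | (k=2,j=1): S=106.7400, (K−S)⁺=0.0000, hold=1.3043 ⇒ V=1.3043 continue | (k=2,j=2): S=150.9913, (K−S)⁺=0.0000, hold=0.0000 ⇒ V=0.0000 continue  boundary S*=-
step 1: (k=1,j=0): S=89.7459, (K−S)⁺=0.0000, hold=5.3715 ⇒ V=5.3715 continue | (k=1,j=1): S=126.9520, (K−S)⁺=0.0000, hold=0.6249 ⇒ V=0.6249 continue  boundary S*=-
step 0: (k=0,j=0): S=106.7400, (K−S)⁺=0.0000, hold=2.8872 ⇒ V=2.8872 continue  boundary S*=-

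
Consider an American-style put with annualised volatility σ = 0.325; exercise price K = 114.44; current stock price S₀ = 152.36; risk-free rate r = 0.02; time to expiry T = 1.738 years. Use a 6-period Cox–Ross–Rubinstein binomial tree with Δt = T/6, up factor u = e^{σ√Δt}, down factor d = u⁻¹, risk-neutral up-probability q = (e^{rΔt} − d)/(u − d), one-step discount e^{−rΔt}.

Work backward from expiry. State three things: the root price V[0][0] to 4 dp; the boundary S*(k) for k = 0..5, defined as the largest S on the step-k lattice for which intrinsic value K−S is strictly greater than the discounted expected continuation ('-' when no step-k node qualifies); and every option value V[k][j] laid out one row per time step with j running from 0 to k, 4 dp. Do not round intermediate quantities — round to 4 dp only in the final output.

price = 7.5445
boundary = - - - - 75.6848 90.1518
tree:
7.5445
11.8550 2.8327
18.2007 4.9279 0.5322
27.1116 8.4924 1.0155 0.0000
38.7552 14.4668 1.9378 0.0000 0.0000
50.9006 24.2882 3.6977 0.0000 0.0000 0.0000
61.0970 38.7552 7.0560 0.0000 0.0000 0.0000 0.0000

params: Δt=0.28967 u=1.19115 d=0.83953 q=0.47291 e^(-rΔt)=0.99422
t_6 payoffs: 61.0970 38.7552 7.0560 0.0000 0.0000 0.0000 0.0000
t_5: node(5,0) S=63.5394 payoff=50.9006 vs cont=50.2395 → 50.9006 [stop]  node(5,1) S=90.1518 payoff=24.2882 vs cont=23.6272 → 24.2882 [stop]  node(5,2) S=127.9103 payoff=0.0000 vs cont=3.6977 → 3.6977 [wait]  node(5,3) S=181.4833 payoff=0.0000 vs cont=0.0000 → 0.0000 [wait]  node(5,4) S=257.4944 payoff=0.0000 vs cont=0.0000 → 0.0000 [wait]  node(5,5) S=365.3414 payoff=0.0000 vs cont=0.0000 → 0.0000 [wait]  ⇒ S*(5)=90.1518
t_4: node(4,0) S=75.6848 payoff=38.7552 vs cont=38.0941 → 38.7552 [stop]  node(4,1) S=107.3840 payoff=7.0560 vs cont=14.4668 → 14.4668 [wait]  node(4,2) S=152.3600 payoff=0.0000 vs cont=1.9378 → 1.9378 [wait]  node(4,3) S=216.1733 payoff=0.0000 vs cont=0.0000 → 0.0000 [wait]  node(4,4) S=306.7138 payoff=0.0000 vs cont=0.0000 → 0.0000 [wait]  ⇒ S*(4)=75.6848
t_3: node(3,0) S=90.1518 payoff=24.2882 vs cont=27.1116 → 27.1116 [wait]  node(3,1) S=127.9103 payoff=0.0000 vs cont=8.4924 → 8.4924 [wait]  node(3,2) S=181.4833 payoff=0.0000 vs cont=1.0155 → 1.0155 [wait]  node(3,3) S=257.4944 payoff=0.0000 vs cont=0.0000 → 0.0000 [wait]  ⇒ S*(3)=-
t_2: node(2,0) S=107.3840 payoff=7.0560 vs cont=18.2007 → 18.2007 [wait]  node(2,1) S=152.3600 payoff=0.0000 vs cont=4.9279 → 4.9279 [wait]  node(2,2) S=216.1733 payoff=0.0000 vs cont=0.5322 → 0.5322 [wait]  ⇒ S*(2)=-
t_1: node(1,0) S=127.9103 payoff=0.0000 vs cont=11.8550 → 11.8550 [wait]  node(1,1) S=181.4833 payoff=0.0000 vs cont=2.8327 → 2.8327 [wait]  ⇒ S*(1)=-
t_0: node(0,0) S=152.3600 payoff=0.0000 vs cont=7.5445 → 7.5445 [wait]  ⇒ S*(0)=-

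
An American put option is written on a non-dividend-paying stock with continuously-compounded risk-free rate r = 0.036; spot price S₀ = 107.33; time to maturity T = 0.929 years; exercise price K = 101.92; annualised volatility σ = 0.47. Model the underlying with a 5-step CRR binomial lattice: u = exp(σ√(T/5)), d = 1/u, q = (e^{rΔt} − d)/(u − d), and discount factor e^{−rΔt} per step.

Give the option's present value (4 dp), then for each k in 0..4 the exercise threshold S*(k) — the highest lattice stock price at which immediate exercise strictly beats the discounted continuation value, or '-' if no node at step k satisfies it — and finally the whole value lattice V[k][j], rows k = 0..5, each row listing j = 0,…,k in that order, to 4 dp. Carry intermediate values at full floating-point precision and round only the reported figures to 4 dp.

Δt=0.18580, u=1.22457, d=0.81661, q=0.46598, disc=e^(-rΔt)=0.99333
k=5 terminal: V=max(K-S,0) → 62.9438 43.4722 14.2730 0.0000 0.0000 0.0000
k=4: j=0 S=47.7292 intr=54.1908 cont=53.5114 V=54.1908[EX]; j=1 S=71.5736 intr=30.3464 cont=29.6670 V=30.3464[EX]; j=2 S=107.3300 intr=0.0000 cont=7.5713 V=7.5713[hold]; j=3 S=160.9495 intr=0.0000 cont=0.0000 V=0.0000[hold]; j=4 S=241.3561 intr=0.0000 cont=0.0000 V=0.0000[hold]  S*(4)=71.5736
k=3: j=0 S=58.4478 intr=43.4722 cont=42.7927 V=43.4722[EX]; j=1 S=87.6470 intr=14.2730 cont=19.6023 V=19.6023[hold]; j=2 S=131.4333 intr=0.0000 cont=4.0163 V=4.0163[hold]; j=3 S=197.0942 intr=0.0000 cont=0.0000 V=0.0000[hold]  S*(3)=58.4478
k=2: j=0 S=71.5736 intr=30.3464 cont=32.1337 V=32.1337[hold]; j=1 S=107.3300 intr=0.0000 cont=12.2573 V=12.2573[hold]; j=2 S=160.9495 intr=0.0000 cont=2.1305 V=2.1305[hold]  S*(2)=-
k=1: j=0 S=87.6470 intr=14.2730 cont=22.7193 V=22.7193[hold]; j=1 S=131.4333 intr=0.0000 cont=7.4882 V=7.4882[hold]  S*(1)=-
k=0: j=0 S=107.3300 intr=0.0000 cont=15.5179 V=15.5179[hold]  S*(0)=-

price = 15.5179
boundary = - - - 58.4478 71.5736
tree:
15.5179
22.7193 7.4882
32.1337 12.2573 2.1305
43.4722 19.6023 4.0163 0.0000
54.1908 30.3464 7.5713 0.0000 0.0000
62.9438 43.4722 14.2730 0.0000 0.0000 0.0000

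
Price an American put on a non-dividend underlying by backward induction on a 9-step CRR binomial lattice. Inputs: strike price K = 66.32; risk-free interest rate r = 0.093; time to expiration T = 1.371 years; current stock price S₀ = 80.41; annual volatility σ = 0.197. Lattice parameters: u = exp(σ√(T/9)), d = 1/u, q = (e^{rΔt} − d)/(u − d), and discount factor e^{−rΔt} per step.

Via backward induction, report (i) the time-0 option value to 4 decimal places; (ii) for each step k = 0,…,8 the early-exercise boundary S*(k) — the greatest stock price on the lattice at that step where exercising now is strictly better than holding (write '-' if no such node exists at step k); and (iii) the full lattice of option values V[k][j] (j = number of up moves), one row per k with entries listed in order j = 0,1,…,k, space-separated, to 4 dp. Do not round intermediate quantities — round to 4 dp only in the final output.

Δt=0.15233, u=1.07992, d=0.92599, q=0.57348, disc=e^(-rΔt)=0.98593
k=9 terminal: V=max(K-S,0) → 26.0689 19.3778 11.5746 2.4741 0.0000 0.0000 0.0000 0.0000 0.0000 0.0000
k=8: j=0 S=43.4681 intr=22.8519 cont=21.9190 V=22.8519[EX]; j=1 S=50.6939 intr=15.6261 cont=14.6932 V=15.6261[EX]; j=2 S=59.1208 intr=7.1992 cont=6.2663 V=7.1992[EX]; j=3 S=68.9486 intr=0.0000 cont=1.0404 V=1.0404[hold]; j=4 S=80.4100 intr=0.0000 cont=0.0000 V=0.0000[hold]; j=5 S=93.7767 intr=0.0000 cont=0.0000 V=0.0000[hold]; j=6 S=109.3654 intr=0.0000 cont=0.0000 V=0.0000[hold]; j=7 S=127.5454 intr=0.0000 cont=0.0000 V=0.0000[hold]; j=8 S=148.7474 intr=0.0000 cont=0.0000 V=0.0000[hold]  S*(8)=59.1208
k=7: j=0 S=46.9422 intr=19.3778 cont=18.4449 V=19.3778[EX]; j=1 S=54.7454 intr=11.5746 cont=10.6416 V=11.5746[EX]; j=2 S=63.8459 intr=2.4741 cont=3.6157 V=3.6157[hold]; j=3 S=74.4591 intr=0.0000 cont=0.4375 V=0.4375[hold]; j=4 S=86.8365 intr=0.0000 cont=0.0000 V=0.0000[hold]; j=5 S=101.2715 intr=0.0000 cont=0.0000 V=0.0000[hold]; j=6 S=118.1061 intr=0.0000 cont=0.0000 V=0.0000[hold]; j=7 S=137.7390 intr=0.0000 cont=0.0000 V=0.0000[hold]  S*(7)=54.7454
k=6: j=0 S=50.6939 intr=15.6261 cont=14.6932 V=15.6261[EX]; j=1 S=59.1208 intr=7.1992 cont=6.9117 V=7.1992[EX]; j=2 S=68.9486 intr=0.0000 cont=1.7679 V=1.7679[hold]; j=3 S=80.4100 intr=0.0000 cont=0.1840 V=0.1840[hold]; j=4 S=93.7767 intr=0.0000 cont=0.0000 V=0.0000[hold]; j=5 S=109.3654 intr=0.0000 cont=0.0000 V=0.0000[hold]; j=6 S=127.5454 intr=0.0000 cont=0.0000 V=0.0000[hold]  S*(6)=59.1208
k=5: j=0 S=54.7454 intr=11.5746 cont=10.6416 V=11.5746[EX]; j=1 S=63.8459 intr=2.4741 cont=4.0270 V=4.0270[hold]; j=2 S=74.4591 intr=0.0000 cont=0.8475 V=0.8475[hold]; j=3 S=86.8365 intr=0.0000 cont=0.0774 V=0.0774[hold]; j=4 S=101.2715 intr=0.0000 cont=0.0000 V=0.0000[hold]; j=5 S=118.1061 intr=0.0000 cont=0.0000 V=0.0000[hold]  S*(5)=54.7454
k=4: j=0 S=59.1208 intr=7.1992 cont=7.1443 V=7.1992[EX]; j=1 S=68.9486 intr=0.0000 cont=2.1726 V=2.1726[hold]; j=2 S=80.4100 intr=0.0000 cont=0.4001 V=0.4001[hold]; j=3 S=93.7767 intr=0.0000 cont=0.0325 V=0.0325[hold]; j=4 S=109.3654 intr=0.0000 cont=0.0000 V=0.0000[hold]  S*(4)=59.1208
k=3: j=0 S=63.8459 intr=2.4741 cont=4.2558 V=4.2558[hold]; j=1 S=74.4591 intr=0.0000 cont=1.1399 V=1.1399[hold]; j=2 S=86.8365 intr=0.0000 cont=0.1867 V=0.1867[hold]; j=3 S=101.2715 intr=0.0000 cont=0.0137 V=0.0137[hold]  S*(3)=-
k=2: j=0 S=68.9486 intr=0.0000 cont=2.4342 V=2.4342[hold]; j=1 S=80.4100 intr=0.0000 cont=0.5849 V=0.5849[hold]; j=2 S=93.7767 intr=0.0000 cont=0.0862 V=0.0862[hold]  S*(2)=-
k=1: j=0 S=74.4591 intr=0.0000 cont=1.3543 V=1.3543[hold]; j=1 S=86.8365 intr=0.0000 cont=0.2947 V=0.2947[hold]  S*(1)=-
k=0: j=0 S=80.4100 intr=0.0000 cont=0.7361 V=0.7361[hold]  S*(0)=-

price = 0.7361
boundary = - - - - 59.1208 54.7454 59.1208 54.7454 59.1208
tree:
0.7361
1.3543 0.2947
2.4342 0.5849 0.0862
4.2558 1.1399 0.1867 0.0137
7.1992 2.1726 0.4001 0.0325 0.0000
11.5746 4.0270 0.8475 0.0774 0.0000 0.0000
15.6261 7.1992 1.7679 0.1840 0.0000 0.0000 0.0000
19.3778 11.5746 3.6157 0.4375 0.0000 0.0000 0.0000 0.0000
22.8519 15.6261 7.1992 1.0404 0.0000 0.0000 0.0000 0.0000 0.0000
26.0689 19.3778 11.5746 2.4741 0.0000 0.0000 0.0000 0.0000 0.0000 0.0000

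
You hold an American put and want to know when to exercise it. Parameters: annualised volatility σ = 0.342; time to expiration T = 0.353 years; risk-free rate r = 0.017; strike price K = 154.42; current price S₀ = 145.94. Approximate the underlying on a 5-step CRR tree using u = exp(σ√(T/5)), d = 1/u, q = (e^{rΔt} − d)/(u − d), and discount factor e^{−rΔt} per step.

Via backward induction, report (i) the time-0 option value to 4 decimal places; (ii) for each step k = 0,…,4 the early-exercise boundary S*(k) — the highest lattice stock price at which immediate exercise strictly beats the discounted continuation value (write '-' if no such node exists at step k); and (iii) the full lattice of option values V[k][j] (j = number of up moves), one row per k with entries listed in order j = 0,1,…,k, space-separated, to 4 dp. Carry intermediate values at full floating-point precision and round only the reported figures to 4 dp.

price = 16.4944
boundary = - - - 111.1167 121.6870
tree:
16.4944
23.8542 8.6857
33.0250 14.1323 2.8980
43.3033 22.1445 5.6220 0.0000
52.9555 32.7330 10.9062 0.0000 0.0000
61.7692 43.3033 21.1571 0.0000 0.0000 0.0000

Δt=0.07060, u=1.09513, d=0.91313, q=0.48390, disc=e^(-rΔt)=0.99880
k=5 terminal: V=max(K-S,0) → 61.7692 43.3033 21.1571 0.0000 0.0000 0.0000
k=4: j=0 S=101.4645 intr=52.9555 cont=52.7703 V=52.9555[EX]; j=1 S=121.6870 intr=32.7330 cont=32.5478 V=32.7330[EX]; j=2 S=145.9400 intr=8.4800 cont=10.9062 V=10.9062[hold]; j=3 S=175.0268 intr=0.0000 cont=0.0000 V=0.0000[hold]; j=4 S=209.9107 intr=0.0000 cont=0.0000 V=0.0000[hold]  S*(4)=121.6870
k=3: j=0 S=111.1167 intr=43.3033 cont=43.1181 V=43.3033[EX]; j=1 S=133.2629 intr=21.1571 cont=22.1445 V=22.1445[hold]; j=2 S=159.8230 intr=0.0000 cont=5.6220 V=5.6220[hold]; j=3 S=191.6768 intr=0.0000 cont=0.0000 V=0.0000[hold]  S*(3)=111.1167
k=2: j=0 S=121.6870 intr=32.7330 cont=33.0250 V=33.0250[hold]; j=1 S=145.9400 intr=8.4800 cont=14.1323 V=14.1323[hold]; j=2 S=175.0268 intr=0.0000 cont=2.8980 V=2.8980[hold]  S*(2)=-
k=1: j=0 S=133.2629 intr=21.1571 cont=23.8542 V=23.8542[hold]; j=1 S=159.8230 intr=0.0000 cont=8.6857 V=8.6857[hold]  S*(1)=-
k=0: j=0 S=145.9400 intr=8.4800 cont=16.4944 V=16.4944[hold]  S*(0)=-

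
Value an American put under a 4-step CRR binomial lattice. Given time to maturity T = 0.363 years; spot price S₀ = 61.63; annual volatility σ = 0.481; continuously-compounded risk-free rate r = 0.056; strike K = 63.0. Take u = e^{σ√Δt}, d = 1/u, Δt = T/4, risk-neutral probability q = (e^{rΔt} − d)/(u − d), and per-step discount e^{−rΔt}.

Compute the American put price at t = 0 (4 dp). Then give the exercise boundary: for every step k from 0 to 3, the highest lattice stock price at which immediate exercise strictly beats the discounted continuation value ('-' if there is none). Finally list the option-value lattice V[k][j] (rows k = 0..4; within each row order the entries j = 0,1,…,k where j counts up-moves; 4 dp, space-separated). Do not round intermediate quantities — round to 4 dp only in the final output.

price = 7.2140
boundary = - - 46.1247 53.3167
tree:
7.2140
11.2630 2.9278
16.8753 5.3353 0.3648
23.0971 9.6833 0.7069 0.0000
28.4797 16.8753 1.3700 0.0000 0.0000

params: Δt=0.09075 u=1.15592 d=0.86511 q=0.48136 e^(-rΔt)=0.99493
t_4 payoffs: 28.4797 16.8753 1.3700 0.0000 0.0000
t_3: node(3,0) S=39.9029 payoff=23.0971 vs cont=22.7778 → 23.0971 [stop]  node(3,1) S=53.3167 payoff=9.6833 vs cont=9.3640 → 9.6833 [stop]  node(3,2) S=71.2396 payoff=0.0000 vs cont=0.7069 → 0.7069 [wait]  node(3,3) S=95.1875 payoff=0.0000 vs cont=0.0000 → 0.0000 [wait]  ⇒ S*(3)=53.3167
t_2: node(2,0) S=46.1247 payoff=16.8753 vs cont=16.5559 → 16.8753 [stop]  node(2,1) S=61.6300 payoff=1.3700 vs cont=5.3353 → 5.3353 [wait]  node(2,2) S=82.3476 payoff=0.0000 vs cont=0.3648 → 0.3648 [wait]  ⇒ S*(2)=46.1247
t_1: node(1,0) S=53.3167 payoff=9.6833 vs cont=11.2630 → 11.2630 [wait]  node(1,1) S=71.2396 payoff=0.0000 vs cont=2.9278 → 2.9278 [wait]  ⇒ S*(1)=-
t_0: node(0,0) S=61.6300 payoff=1.3700 vs cont=7.2140 → 7.2140 [wait]  ⇒ S*(0)=-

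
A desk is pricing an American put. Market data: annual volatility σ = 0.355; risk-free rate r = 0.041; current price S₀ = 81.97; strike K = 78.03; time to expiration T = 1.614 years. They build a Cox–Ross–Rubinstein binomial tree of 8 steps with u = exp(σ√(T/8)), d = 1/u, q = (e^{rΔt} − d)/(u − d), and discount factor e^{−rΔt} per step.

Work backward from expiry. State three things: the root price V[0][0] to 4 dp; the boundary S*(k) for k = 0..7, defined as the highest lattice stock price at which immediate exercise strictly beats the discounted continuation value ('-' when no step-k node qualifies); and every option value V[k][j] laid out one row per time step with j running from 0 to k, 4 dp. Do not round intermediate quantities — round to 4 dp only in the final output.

Δt=0.20175, u=1.17287, d=0.85261, q=0.48616, disc=e^(-rΔt)=0.99176
k=8 terminal: V=max(K-S,0) → 55.1395 46.5413 34.7133 18.4425 0.0000 0.0000 0.0000 0.0000 0.0000
k=7: j=0 S=26.8476 intr=51.1824 cont=50.5396 V=51.1824[EX]; j=1 S=36.9322 intr=41.0978 cont=40.4550 V=41.0978[EX]; j=2 S=50.8048 intr=27.2252 cont=26.5824 V=27.2252[EX]; j=3 S=69.8884 intr=8.1416 cont=9.3985 V=9.3985[hold]; j=4 S=96.1402 intr=0.0000 cont=0.0000 V=0.0000[hold]; j=5 S=132.2528 intr=0.0000 cont=0.0000 V=0.0000[hold]; j=6 S=181.9301 intr=0.0000 cont=0.0000 V=0.0000[hold]; j=7 S=250.2676 intr=0.0000 cont=0.0000 V=0.0000[hold]  S*(7)=50.8048
k=6: j=0 S=31.4887 intr=46.5413 cont=45.8985 V=46.5413[EX]; j=1 S=43.3167 intr=34.7133 cont=34.0705 V=34.7133[EX]; j=2 S=59.5875 intr=18.4425 cont=18.4057 V=18.4425[EX]; j=3 S=81.9700 intr=0.0000 cont=4.7896 V=4.7896[hold]; j=4 S=112.7599 intr=0.0000 cont=0.0000 V=0.0000[hold]; j=5 S=155.1153 intr=0.0000 cont=0.0000 V=0.0000[hold]; j=6 S=213.3804 intr=0.0000 cont=0.0000 V=0.0000[hold]  S*(6)=59.5875
k=5: j=0 S=36.9322 intr=41.0978 cont=40.4550 V=41.0978[EX]; j=1 S=50.8048 intr=27.2252 cont=26.5824 V=27.2252[EX]; j=2 S=69.8884 intr=8.1416 cont=11.7078 V=11.7078[hold]; j=3 S=96.1402 intr=0.0000 cont=2.4408 V=2.4408[hold]; j=4 S=132.2528 intr=0.0000 cont=0.0000 V=0.0000[hold]; j=5 S=181.9301 intr=0.0000 cont=0.0000 V=0.0000[hold]  S*(5)=50.8048
k=4: j=0 S=43.3167 intr=34.7133 cont=34.0705 V=34.7133[EX]; j=1 S=59.5875 intr=18.4425 cont=19.5192 V=19.5192[hold]; j=2 S=81.9700 intr=0.0000 cont=7.1433 V=7.1433[hold]; j=3 S=112.7599 intr=0.0000 cont=1.2439 V=1.2439[hold]; j=4 S=155.1153 intr=0.0000 cont=0.0000 V=0.0000[hold]  S*(4)=43.3167
k=3: j=0 S=50.8048 intr=27.2252 cont=27.1015 V=27.2252[EX]; j=1 S=69.8884 intr=8.1416 cont=13.3913 V=13.3913[hold]; j=2 S=96.1402 intr=0.0000 cont=4.2400 V=4.2400[hold]; j=3 S=132.2528 intr=0.0000 cont=0.6339 V=0.6339[hold]  S*(3)=50.8048
k=2: j=0 S=59.5875 intr=18.4425 cont=20.3309 V=20.3309[hold]; j=1 S=81.9700 intr=0.0000 cont=8.8687 V=8.8687[hold]; j=2 S=112.7599 intr=0.0000 cont=2.4664 V=2.4664[hold]  S*(2)=-
k=1: j=0 S=69.8884 intr=8.1416 cont=14.6369 V=14.6369[hold]; j=1 S=96.1402 intr=0.0000 cont=5.7088 V=5.7088[hold]  S*(1)=-
k=0: j=0 S=81.9700 intr=0.0000 cont=10.2116 V=10.2116[hold]  S*(0)=-

price = 10.2116
boundary = - - - 50.8048 43.3167 50.8048 59.5875 50.8048
tree:
10.2116
14.6369 5.7088
20.3309 8.8687 2.4664
27.2252 13.3913 4.2400 0.6339
34.7133 19.5192 7.1433 1.2439 0.0000
41.0978 27.2252 11.7078 2.4408 0.0000 0.0000
46.5413 34.7133 18.4425 4.7896 0.0000 0.0000 0.0000
51.1824 41.0978 27.2252 9.3985 0.0000 0.0000 0.0000 0.0000
55.1395 46.5413 34.7133 18.4425 0.0000 0.0000 0.0000 0.0000 0.0000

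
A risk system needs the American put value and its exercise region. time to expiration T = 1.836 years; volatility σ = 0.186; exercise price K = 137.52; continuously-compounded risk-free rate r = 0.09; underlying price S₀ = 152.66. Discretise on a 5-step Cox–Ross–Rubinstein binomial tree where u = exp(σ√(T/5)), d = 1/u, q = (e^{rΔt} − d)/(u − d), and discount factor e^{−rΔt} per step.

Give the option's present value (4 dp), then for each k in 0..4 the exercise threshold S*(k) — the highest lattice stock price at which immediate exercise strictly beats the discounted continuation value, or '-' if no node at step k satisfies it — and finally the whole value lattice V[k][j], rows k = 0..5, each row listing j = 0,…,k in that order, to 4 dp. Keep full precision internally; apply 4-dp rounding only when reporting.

price = 3.1430
boundary = - - 121.8502 108.8621 121.8502
tree:
3.1430
7.1297 0.8759
15.6698 2.2946 0.0560
28.6579 6.0015 0.1525 0.0000
40.2616 15.6698 0.4156 0.0000 0.0000
50.6284 28.6579 1.1321 0.0000 0.0000 0.0000

Δt=0.36720, u=1.11931, d=0.89341, q=0.62059, disc=e^(-rΔt)=0.96749
k=5 terminal: V=max(K-S,0) → 50.6284 28.6579 1.1321 0.0000 0.0000 0.0000
k=4: j=0 S=97.2584 intr=40.2616 cont=35.7911 V=40.2616[EX]; j=1 S=121.8502 intr=15.6698 cont=11.1993 V=15.6698[EX]; j=2 S=152.6600 intr=0.0000 cont=0.4156 V=0.4156[hold]; j=3 S=191.2601 intr=0.0000 cont=0.0000 V=0.0000[hold]; j=4 S=239.6202 intr=0.0000 cont=0.0000 V=0.0000[hold]  S*(4)=121.8502
k=3: j=0 S=108.8621 intr=28.6579 cont=24.1874 V=28.6579[EX]; j=1 S=136.3879 intr=1.1321 cont=6.0015 V=6.0015[hold]; j=2 S=170.8735 intr=0.0000 cont=0.1525 V=0.1525[hold]; j=3 S=214.0789 intr=0.0000 cont=0.0000 V=0.0000[hold]  S*(3)=108.8621
k=2: j=0 S=121.8502 intr=15.6698 cont=14.1230 V=15.6698[EX]; j=1 S=152.6600 intr=0.0000 cont=2.2946 V=2.2946[hold]; j=2 S=191.2601 intr=0.0000 cont=0.0560 V=0.0560[hold]  S*(2)=121.8502
k=1: j=0 S=136.3879 intr=1.1321 cont=7.1297 V=7.1297[hold]; j=1 S=170.8735 intr=0.0000 cont=0.8759 V=0.8759[hold]  S*(1)=-
k=0: j=0 S=152.6600 intr=0.0000 cont=3.1430 V=3.1430[hold]  S*(0)=-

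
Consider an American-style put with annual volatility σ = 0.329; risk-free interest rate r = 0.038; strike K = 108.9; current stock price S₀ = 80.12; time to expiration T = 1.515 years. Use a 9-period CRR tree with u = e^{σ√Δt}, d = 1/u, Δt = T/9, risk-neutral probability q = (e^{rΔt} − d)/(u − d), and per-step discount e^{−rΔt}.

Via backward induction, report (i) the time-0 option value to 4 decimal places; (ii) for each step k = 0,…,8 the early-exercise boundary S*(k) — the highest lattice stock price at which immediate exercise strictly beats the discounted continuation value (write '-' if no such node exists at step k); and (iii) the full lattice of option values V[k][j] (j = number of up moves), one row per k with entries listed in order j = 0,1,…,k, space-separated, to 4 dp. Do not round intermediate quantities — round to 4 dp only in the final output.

price = 30.8305
boundary = - - 61.1640 70.0033 61.1640 70.0033 61.1640 70.0033 80.1200
tree:
30.8305
38.9262 22.8082
47.7360 30.2667 15.3441
55.4592 38.8967 21.6809 8.9497
62.2071 47.7360 29.6070 13.7153 4.1068
68.1030 55.4592 38.8967 20.3260 7.0145 1.1343
73.2545 62.2071 47.7360 28.8777 11.6916 2.2383 0.0000
77.7554 68.1030 55.4592 38.8967 18.8281 4.4171 0.0000 0.0000
81.6880 73.2545 62.2071 47.7360 28.7800 8.7166 0.0000 0.0000 0.0000
85.1241 77.7554 68.1030 55.4592 38.8967 17.2012 0.0000 0.0000 0.0000 0.0000

Δt=0.16833  u=1.14452  d=0.87373  q=0.49000  discount=0.99362
step 9 (expiry): payoffs max(K−S,0) = 85.1241 77.7554 68.1030 55.4592 38.8967 17.2012 0.0000 0.0000 0.0000 0.0000
step 8: (k=8,j=0): S=27.2120, (K−S)⁺=81.6880, hold=80.9937 ⇒ V=81.6880 exercise | (k=8,j=1): S=35.6455, (K−S)⁺=73.2545, hold=72.5601 ⇒ V=73.2545 exercise | (k=8,j=2): S=46.6929, (K−S)⁺=62.2071, hold=61.5128 ⇒ V=62.2071 exercise | (k=8,j=3): S=61.1640, (K−S)⁺=47.7360, hold=47.0417 ⇒ V=47.7360 exercise | (k=8,j=4): S=80.1200, (K−S)⁺=28.7800, hold=28.0856 ⇒ V=28.7800 exercise | (k=8,j=5): S=104.9509, (K−S)⁺=3.9491, hold=8.7166 ⇒ V=8.7166 continue | (k=8,j=6): S=137.4774, (K−S)⁺=0.0000, hold=0.0000 ⇒ V=0.0000 continue | (k=8,j=7): S=180.0847, (K−S)⁺=0.0000, hold=0.0000 ⇒ V=0.0000 continue | (k=8,j=8): S=235.8967, (K−S)⁺=0.0000, hold=0.0000 ⇒ V=0.0000 continue  boundary S*=80.1200
step 7: (k=7,j=0): S=31.1446, (K−S)⁺=77.7554, hold=77.0610 ⇒ V=77.7554 exercise | (k=7,j=1): S=40.7970, (K−S)⁺=68.1030, hold=67.4087 ⇒ V=68.1030 exercise | (k=7,j=2): S=53.4408, (K−S)⁺=55.4592, hold=54.7648 ⇒ V=55.4592 exercise | (k=7,j=3): S=70.0033, (K−S)⁺=38.8967, hold=38.2024 ⇒ V=38.8967 exercise | (k=7,j=4): S=91.6988, (K−S)⁺=17.2012, hold=18.8281 ⇒ V=18.8281 continue | (k=7,j=5): S=120.1182, (K−S)⁺=0.0000, hold=4.4171 ⇒ V=4.4171 continue | (k=7,j=6): S=157.3454, (K−S)⁺=0.0000, hold=0.0000 ⇒ V=0.0000 continue | (k=7,j=7): S=206.1101, (K−S)⁺=0.0000, hold=0.0000 ⇒ V=0.0000 continue  boundary S*=70.0033
step 6: (k=6,j=0): S=35.6455, (K−S)⁺=73.2545, hold=72.5601 ⇒ V=73.2545 exercise | (k=6,j=1): S=46.6929, (K−S)⁺=62.2071, hold=61.5128 ⇒ V=62.2071 exercise | (k=6,j=2): S=61.1640, (K−S)⁺=47.7360, hold=47.0417 ⇒ V=47.7360 exercise | (k=6,j=3): S=80.1200, (K−S)⁺=28.7800, hold=28.8777 ⇒ V=28.8777 continue | (k=6,j=4): S=104.9509, (K−S)⁺=3.9491, hold=11.6916 ⇒ V=11.6916 continue | (k=6,j=5): S=137.4774, (K−S)⁺=0.0000, hold=2.2383 ⇒ V=2.2383 continue | (k=6,j=6): S=180.0847, (K−S)⁺=0.0000, hold=0.0000 ⇒ V=0.0000 continue  boundary S*=61.1640
step 5: (k=5,j=0): S=40.7970, (K−S)⁺=68.1030, hold=67.4087 ⇒ V=68.1030 exercise | (k=5,j=1): S=53.4408, (K−S)⁺=55.4592, hold=54.7648 ⇒ V=55.4592 exercise | (k=5,j=2): S=70.0033, (K−S)⁺=38.8967, hold=38.2499 ⇒ V=38.8967 exercise | (k=5,j=3): S=91.6988, (K−S)⁺=17.2012, hold=20.3260 ⇒ V=20.3260 continue | (k=5,j=4): S=120.1182, (K−S)⁺=0.0000, hold=7.0145 ⇒ V=7.0145 continue | (k=5,j=5): S=157.3454, (K−S)⁺=0.0000, hold=1.1343 ⇒ V=1.1343 continue  boundary S*=70.0033
step 4: (k=4,j=0): S=46.6929, (K−S)⁺=62.2071, hold=61.5128 ⇒ V=62.2071 exercise | (k=4,j=1): S=61.1640, (K−S)⁺=47.7360, hold=47.0417 ⇒ V=47.7360 exercise | (k=4,j=2): S=80.1200, (K−S)⁺=28.7800, hold=29.6070 ⇒ V=29.6070 continue | (k=4,j=3): S=104.9509, (K−S)⁺=3.9491, hold=13.7153 ⇒ V=13.7153 continue | (k=4,j=4): S=137.4774, (K−S)⁺=0.0000, hold=4.1068 ⇒ V=4.1068 continue  boundary S*=61.1640
step 3: (k=3,j=0): S=53.4408, (K−S)⁺=55.4592, hold=54.7648 ⇒ V=55.4592 exercise | (k=3,j=1): S=70.0033, (K−S)⁺=38.8967, hold=38.6050 ⇒ V=38.8967 exercise | (k=3,j=2): S=91.6988, (K−S)⁺=17.2012, hold=21.6809 ⇒ V=21.6809 continue | (k=3,j=3): S=120.1182, (K−S)⁺=0.0000, hold=8.9497 ⇒ V=8.9497 continue  boundary S*=70.0033
step 2: (k=2,j=0): S=61.1640, (K−S)⁺=47.7360, hold=47.0417 ⇒ V=47.7360 exercise | (k=2,j=1): S=80.1200, (K−S)⁺=28.7800, hold=30.2667 ⇒ V=30.2667 continue | (k=2,j=2): S=104.9509, (K−S)⁺=3.9491, hold=15.3441 ⇒ V=15.3441 continue  boundary S*=61.1640
step 1: (k=1,j=0): S=70.0033, (K−S)⁺=38.8967, hold=38.9262 ⇒ V=38.9262 continue | (k=1,j=1): S=91.6988, (K−S)⁺=17.2012, hold=22.8082 ⇒ V=22.8082 continue  boundary S*=-
step 0: (k=0,j=0): S=80.1200, (K−S)⁺=28.7800, hold=30.8305 ⇒ V=30.8305 continue  boundary S*=-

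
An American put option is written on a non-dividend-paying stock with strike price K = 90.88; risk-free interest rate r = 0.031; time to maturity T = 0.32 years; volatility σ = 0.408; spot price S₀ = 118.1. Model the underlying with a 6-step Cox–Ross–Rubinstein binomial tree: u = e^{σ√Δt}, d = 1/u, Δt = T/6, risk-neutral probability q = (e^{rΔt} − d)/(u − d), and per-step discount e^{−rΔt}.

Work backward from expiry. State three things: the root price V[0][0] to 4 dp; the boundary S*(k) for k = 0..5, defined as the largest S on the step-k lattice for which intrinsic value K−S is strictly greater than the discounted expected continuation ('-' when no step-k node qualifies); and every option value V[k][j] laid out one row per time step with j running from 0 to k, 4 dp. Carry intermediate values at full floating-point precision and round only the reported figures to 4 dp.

price = 1.4714
boundary = - - - - - 73.7303
tree:
1.4714
2.5297 0.3536
4.2737 0.6881 0.0000
7.0538 1.3390 0.0000 0.0000
11.2695 2.6054 0.0000 0.0000 0.0000
17.1497 5.0697 0.0000 0.0000 0.0000 0.0000
23.7796 9.8647 0.0000 0.0000 0.0000 0.0000 0.0000

Δt=0.05333  u=1.09881  d=0.91008  q=0.48523  discount=0.99835
step 6 (expiry): payoffs max(K−S,0) = 23.7796 9.8647 0.0000 0.0000 0.0000 0.0000 0.0000
step 5: (k=5,j=0): S=73.7303, (K−S)⁺=17.1497, hold=16.9996 ⇒ V=17.1497 exercise | (k=5,j=1): S=89.0200, (K−S)⁺=1.8600, hold=5.0697 ⇒ V=5.0697 continue | (k=5,j=2): S=107.4804, (K−S)⁺=0.0000, hold=0.0000 ⇒ V=0.0000 continue | (k=5,j=3): S=129.7689, (K−S)⁺=0.0000, hold=0.0000 ⇒ V=0.0000 continue | (k=5,j=4): S=156.6795, (K−S)⁺=0.0000, hold=0.0000 ⇒ V=0.0000 continue | (k=5,j=5): S=189.1707, (K−S)⁺=0.0000, hold=0.0000 ⇒ V=0.0000 continue  boundary S*=73.7303
step 4: (k=4,j=0): S=81.0153, (K−S)⁺=9.8647, hold=11.2695 ⇒ V=11.2695 continue | (k=4,j=1): S=97.8157, (K−S)⁺=0.0000, hold=2.6054 ⇒ V=2.6054 continue | (k=4,j=2): S=118.1000, (K−S)⁺=0.0000, hold=0.0000 ⇒ V=0.0000 continue | (k=4,j=3): S=142.5908, (K−S)⁺=0.0000, hold=0.0000 ⇒ V=0.0000 continue | (k=4,j=4): S=172.1603, (K−S)⁺=0.0000, hold=0.0000 ⇒ V=0.0000 continue  boundary S*=-
step 3: (k=3,j=0): S=89.0200, (K−S)⁺=1.8600, hold=7.0538 ⇒ V=7.0538 continue | (k=3,j=1): S=107.4804, (K−S)⁺=0.0000, hold=1.3390 ⇒ V=1.3390 continue | (k=3,j=2): S=129.7689, (K−S)⁺=0.0000, hold=0.0000 ⇒ V=0.0000 continue | (k=3,j=3): S=156.6795, (K−S)⁺=0.0000, hold=0.0000 ⇒ V=0.0000 continue  boundary S*=-
step 2: (k=2,j=0): S=97.8157, (K−S)⁺=0.0000, hold=4.2737 ⇒ V=4.2737 continue | (k=2,j=1): S=118.1000, (K−S)⁺=0.0000, hold=0.6881 ⇒ V=0.6881 continue | (k=2,j=2): S=142.5908, (K−S)⁺=0.0000, hold=0.0000 ⇒ V=0.0000 continue  boundary S*=-
step 1: (k=1,j=0): S=107.4804, (K−S)⁺=0.0000, hold=2.5297 ⇒ V=2.5297 continue | (k=1,j=1): S=129.7689, (K−S)⁺=0.0000, hold=0.3536 ⇒ V=0.3536 continue  boundary S*=-
step 0: (k=0,j=0): S=118.1000, (K−S)⁺=0.0000, hold=1.4714 ⇒ V=1.4714 continue  boundary S*=-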